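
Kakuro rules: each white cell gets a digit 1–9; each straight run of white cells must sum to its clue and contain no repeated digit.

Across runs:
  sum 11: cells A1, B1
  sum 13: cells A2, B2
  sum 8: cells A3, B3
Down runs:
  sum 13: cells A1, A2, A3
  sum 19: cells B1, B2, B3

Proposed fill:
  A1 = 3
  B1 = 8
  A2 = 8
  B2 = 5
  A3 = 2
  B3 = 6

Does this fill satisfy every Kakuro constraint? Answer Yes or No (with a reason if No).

Across: 3+8=11; 8+5=13; 2+6=8. Down: 3+8+2=13; 8+5+6=19. No digit repeats within any run.

Yes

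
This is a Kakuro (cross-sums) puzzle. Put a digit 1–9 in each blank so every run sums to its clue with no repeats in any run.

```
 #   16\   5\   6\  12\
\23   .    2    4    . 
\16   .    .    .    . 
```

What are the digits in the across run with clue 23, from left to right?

9, 2, 4, 8

16 in 2 cells must be {7,9}.
R1C1 = 9: the only remaining digit allowed by both the 23 across and the 16 down.
R1C4 = 23 − 15 = 8 completes the 23 across.
R2C1 = 16 − 9 = 7 completes the 16 down.
R2C2 = 5 − 2 = 3 completes the 5 down.
R2C3 = 6 − 4 = 2 completes the 6 down.
R2C4 = 16 − 12 = 4 completes the 16 across.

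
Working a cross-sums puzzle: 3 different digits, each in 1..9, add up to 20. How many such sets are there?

3 distinct digits from 1–9 sum between 6 and 24.
Enumerating: {3,8,9}, {4,7,9}, {5,6,9}, {5,7,8}.

4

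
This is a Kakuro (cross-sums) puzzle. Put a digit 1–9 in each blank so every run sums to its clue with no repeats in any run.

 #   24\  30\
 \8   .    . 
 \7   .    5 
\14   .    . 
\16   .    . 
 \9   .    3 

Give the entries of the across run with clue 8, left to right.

16 in 2 cells must be {7,9}.
R2C1 = 7 − 5 = 2 completes the 7 across.
R5C1 = 9 − 3 = 6 completes the 9 across.
No cell is forced outright now. R1C2 can only be 6 or 7 (the digits allowed by both its 8 across and its 30 down). If R1C2 = 6: then R1C1 would have to be in {2} for the 8 across but in {1,3,4,5,7,8,9} for the 24 down — contradiction. So R1C2 = 7.
R1C1 = 8 − 7 = 1 completes the 8 across.

1 7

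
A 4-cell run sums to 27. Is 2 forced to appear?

No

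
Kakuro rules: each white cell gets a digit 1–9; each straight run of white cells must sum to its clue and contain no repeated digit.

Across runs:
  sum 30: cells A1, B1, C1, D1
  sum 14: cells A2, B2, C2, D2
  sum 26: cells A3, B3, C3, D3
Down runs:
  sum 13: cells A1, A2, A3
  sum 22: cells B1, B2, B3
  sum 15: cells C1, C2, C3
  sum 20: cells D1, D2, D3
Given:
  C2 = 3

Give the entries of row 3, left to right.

5 8 4 9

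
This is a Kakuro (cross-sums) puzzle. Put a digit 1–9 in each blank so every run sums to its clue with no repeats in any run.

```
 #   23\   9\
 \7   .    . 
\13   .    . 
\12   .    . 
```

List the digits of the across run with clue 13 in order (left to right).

8 5

23 in 3 cells must be {6,8,9}.
The 7 across and the 23 down share only 6, so R1C1 = 6.
R1C2 = 7 − 6 = 1 completes the 7 across.
Nothing is forced directly, so branch on R2C1, whose candidates are 8 or 9. If R2C1 = 9: then R2C2 would have to be in {4} for the 13 across but in {2,3,5,6} for the 9 down — contradiction. So R2C1 = 8.
R2C2 = 13 − 8 = 5 completes the 13 across.
R3C1 = 23 − 14 = 9 completes the 23 down.
R3C2 = 12 − 9 = 3 completes the 12 across.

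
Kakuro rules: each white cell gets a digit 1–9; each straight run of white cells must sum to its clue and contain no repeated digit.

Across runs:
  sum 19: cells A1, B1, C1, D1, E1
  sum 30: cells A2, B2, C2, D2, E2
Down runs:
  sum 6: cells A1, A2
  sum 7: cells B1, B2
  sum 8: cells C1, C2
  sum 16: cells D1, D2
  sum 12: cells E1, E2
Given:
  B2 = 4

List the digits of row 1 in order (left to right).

1 3 2 9 4

16 in 2 cells must be {7,9}.
B1 = 7 − 4 = 3 completes the 7 down.
Nothing is forced directly, so branch on D1, whose candidates are 7 or 9. If D1 = 7: then E1 would have to be in {1,2,6} for the 19 across but in {3,4,5,7,8,9} for the 12 down — contradiction. So D1 = 9.
E1 = 4: the only remaining digit allowed by both the 19 across and the 12 down.
D2 = 16 − 9 = 7 completes the 16 down.
E2 = 12 − 4 = 8 completes the 12 down.
No cell is forced outright now. A2 can only be 2 or 5 (the digits allowed by both its 30 across and its 6 down). If A2 = 2: then A1 would have to be in {1,2} for the 19 across but in {4} for the 6 down — contradiction. So A2 = 5.
A1 = 6 − 5 = 1 completes the 6 down.
C1 = 19 − 17 = 2 completes the 19 across.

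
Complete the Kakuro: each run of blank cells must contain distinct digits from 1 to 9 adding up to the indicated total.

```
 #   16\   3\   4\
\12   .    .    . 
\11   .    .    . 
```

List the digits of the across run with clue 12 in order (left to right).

16 in 2 cells must be {7,9}; 3 in 2 cells must be {1,2}; 4 in 2 cells must be {1,3}.
The 11 across and the 16 down share only 7, so R2C1 = 7.
Given what's placed, R2C2 must be 1 to fit the 11 across and 3 down.
R2C3 = 11 − 8 = 3 completes the 11 across.
R1C1 = 16 − 7 = 9 completes the 16 down.
R1C2 = 3 − 1 = 2 completes the 3 down.
R1C3 = 12 − 11 = 1 completes the 12 across.

9 2 1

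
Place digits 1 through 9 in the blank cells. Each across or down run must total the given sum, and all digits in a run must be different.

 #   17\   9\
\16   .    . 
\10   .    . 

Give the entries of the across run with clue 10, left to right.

16 in 2 cells must be {7,9}; 17 in 2 cells must be {8,9}.
The 16 across and the 17 down share only 9, so R1C1 = 9.
R1C2 = 16 − 9 = 7 completes the 16 across.
R2C1 = 17 − 9 = 8 completes the 17 down.
R2C2 = 10 − 8 = 2 completes the 10 across.

8, 2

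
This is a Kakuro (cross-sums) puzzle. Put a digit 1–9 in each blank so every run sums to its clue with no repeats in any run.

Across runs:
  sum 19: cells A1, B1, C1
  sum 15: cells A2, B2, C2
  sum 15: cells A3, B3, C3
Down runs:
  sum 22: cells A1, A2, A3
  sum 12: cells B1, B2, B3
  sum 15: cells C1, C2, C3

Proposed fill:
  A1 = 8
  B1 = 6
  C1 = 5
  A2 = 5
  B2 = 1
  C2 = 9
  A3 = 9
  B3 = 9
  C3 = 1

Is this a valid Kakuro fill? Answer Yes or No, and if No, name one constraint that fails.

No — the across run A3–C3 sums to 19, not 15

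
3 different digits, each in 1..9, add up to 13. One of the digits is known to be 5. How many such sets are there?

3 distinct digits from 1–9 sum between 6 and 24.
Keeping only sets containing 5.
Enumerating: {1,5,7}, {2,5,6}.

2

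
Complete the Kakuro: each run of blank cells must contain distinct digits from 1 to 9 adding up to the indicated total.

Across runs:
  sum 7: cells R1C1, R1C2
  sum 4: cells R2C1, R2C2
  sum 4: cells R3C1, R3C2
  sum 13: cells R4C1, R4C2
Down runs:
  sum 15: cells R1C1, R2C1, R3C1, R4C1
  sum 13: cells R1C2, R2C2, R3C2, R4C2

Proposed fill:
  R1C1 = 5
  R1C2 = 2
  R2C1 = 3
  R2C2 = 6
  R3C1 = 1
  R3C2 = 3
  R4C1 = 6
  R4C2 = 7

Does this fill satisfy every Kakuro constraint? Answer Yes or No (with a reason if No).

No — the across run R2C1–R2C2 sums to 9, not 4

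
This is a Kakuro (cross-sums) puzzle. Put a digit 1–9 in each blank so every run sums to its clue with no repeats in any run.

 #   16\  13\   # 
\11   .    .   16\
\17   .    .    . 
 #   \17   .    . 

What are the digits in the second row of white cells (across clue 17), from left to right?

17 in 2 cells must be {8,9}; 16 in 2 cells must be {7,9}.
The 17 across and the 16 down share only 9, so R3C3 = 9.
R2C3 = 16 − 9 = 7 completes the 16 down.
R3C2 = 17 − 9 = 8 completes the 17 across.
R2C1 = 9: the only remaining digit allowed by both the 17 across and the 16 down.
R2C2 = 17 − 16 = 1 completes the 17 across.
R1C1 = 16 − 9 = 7 completes the 16 down.
R1C2 = 11 − 7 = 4 completes the 11 across.

9, 1, 7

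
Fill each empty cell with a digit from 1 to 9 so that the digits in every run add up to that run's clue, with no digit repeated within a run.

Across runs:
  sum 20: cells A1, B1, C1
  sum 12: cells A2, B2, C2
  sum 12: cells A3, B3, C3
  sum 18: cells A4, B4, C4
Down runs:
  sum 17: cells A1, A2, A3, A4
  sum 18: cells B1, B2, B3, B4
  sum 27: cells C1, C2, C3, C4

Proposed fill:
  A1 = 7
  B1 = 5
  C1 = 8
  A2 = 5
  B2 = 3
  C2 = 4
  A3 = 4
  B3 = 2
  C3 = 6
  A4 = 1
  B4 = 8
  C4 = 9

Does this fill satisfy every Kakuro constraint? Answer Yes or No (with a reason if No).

Yes

Across: 7+5+8=20; 5+3+4=12; 4+2+6=12; 1+8+9=18. Down: 7+5+4+1=17; 5+3+2+8=18; 8+4+6+9=27. No digit repeats within any run.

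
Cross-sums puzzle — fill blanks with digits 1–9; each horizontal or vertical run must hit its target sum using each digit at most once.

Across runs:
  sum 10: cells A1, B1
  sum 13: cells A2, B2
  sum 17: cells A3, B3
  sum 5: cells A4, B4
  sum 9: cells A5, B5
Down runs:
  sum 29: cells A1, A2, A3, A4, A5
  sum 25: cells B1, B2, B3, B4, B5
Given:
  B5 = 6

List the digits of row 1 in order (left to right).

7 3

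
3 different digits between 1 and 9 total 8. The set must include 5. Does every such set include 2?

Yes

The only way to make 8 from 3 distinct digits under that restriction is {1,2,5}, which contains 2.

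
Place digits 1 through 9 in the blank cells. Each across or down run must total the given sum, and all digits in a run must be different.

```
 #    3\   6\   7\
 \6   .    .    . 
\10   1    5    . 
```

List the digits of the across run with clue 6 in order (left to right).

6 in 3 cells must be {1,2,3}; 3 in 2 cells must be {1,2}.
R1C1 = 3 − 1 = 2 completes the 3 down.
R1C2 = 6 − 5 = 1 completes the 6 down.
R1C3 = 6 − 3 = 3 completes the 6 across.
R2C3 = 10 − 6 = 4 completes the 10 across.

2 1 3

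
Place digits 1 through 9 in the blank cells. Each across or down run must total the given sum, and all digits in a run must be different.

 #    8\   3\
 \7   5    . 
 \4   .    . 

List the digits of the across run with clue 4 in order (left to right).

4 in 2 cells must be {1,3}; 3 in 2 cells must be {1,2}.
R1C2 = 7 − 5 = 2 completes the 7 across.
R2C1 = 8 − 5 = 3 completes the 8 down.
R2C2 = 4 − 3 = 1 completes the 4 across.

3 1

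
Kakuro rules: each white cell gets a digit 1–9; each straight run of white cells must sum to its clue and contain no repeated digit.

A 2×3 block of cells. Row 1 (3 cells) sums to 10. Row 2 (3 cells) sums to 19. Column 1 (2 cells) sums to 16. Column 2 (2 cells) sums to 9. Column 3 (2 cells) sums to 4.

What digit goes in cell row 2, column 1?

16 in 2 cells must be {7,9}; 4 in 2 cells must be {1,3}.
The 10 across and the 16 down share only 7, so (1,1) = 7.
Given what's placed, (1,3) must be 1 to fit the 10 across and 4 down.
(2,1) = 16 − 7 = 9 completes the 16 down.
(2,3) = 4 − 1 = 3 completes the 4 down.
(1,2) = 10 − 8 = 2 completes the 10 across.
(2,2) = 19 − 12 = 7 completes the 19 across.

9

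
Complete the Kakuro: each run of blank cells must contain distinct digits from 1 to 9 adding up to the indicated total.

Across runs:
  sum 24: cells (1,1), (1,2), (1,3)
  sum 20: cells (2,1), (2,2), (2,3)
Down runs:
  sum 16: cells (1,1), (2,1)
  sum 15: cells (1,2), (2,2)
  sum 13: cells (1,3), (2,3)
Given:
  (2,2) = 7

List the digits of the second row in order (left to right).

9, 7, 4

24 in 3 cells must be {7,8,9}; 16 in 2 cells must be {7,9}.
(1,2) = 15 − 7 = 8 completes the 15 down.
(2,1) = 9: the only remaining digit allowed by both the 20 across and the 16 down.
(2,3) = 20 − 16 = 4 completes the 20 across.
(1,1) = 16 − 9 = 7 completes the 16 down.
(1,3) = 24 − 15 = 9 completes the 24 across.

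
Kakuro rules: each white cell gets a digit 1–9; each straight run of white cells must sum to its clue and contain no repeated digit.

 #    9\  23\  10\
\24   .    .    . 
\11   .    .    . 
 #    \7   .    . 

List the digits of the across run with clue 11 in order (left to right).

1 8 2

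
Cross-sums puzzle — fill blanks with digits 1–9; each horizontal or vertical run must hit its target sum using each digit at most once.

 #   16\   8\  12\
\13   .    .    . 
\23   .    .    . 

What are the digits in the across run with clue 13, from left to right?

23 in 3 cells must be {6,8,9}; 16 in 2 cells must be {7,9}.
The 23 across and the 16 down share only 9, so R2C1 = 9.
Given what's placed, R2C2 must be 6 to fit the 23 across and 8 down.
R2C3 = 23 − 15 = 8 completes the 23 across.
R1C1 = 16 − 9 = 7 completes the 16 down.
R1C2 = 8 − 6 = 2 completes the 8 down.
R1C3 = 13 − 9 = 4 completes the 13 across.

7 2 4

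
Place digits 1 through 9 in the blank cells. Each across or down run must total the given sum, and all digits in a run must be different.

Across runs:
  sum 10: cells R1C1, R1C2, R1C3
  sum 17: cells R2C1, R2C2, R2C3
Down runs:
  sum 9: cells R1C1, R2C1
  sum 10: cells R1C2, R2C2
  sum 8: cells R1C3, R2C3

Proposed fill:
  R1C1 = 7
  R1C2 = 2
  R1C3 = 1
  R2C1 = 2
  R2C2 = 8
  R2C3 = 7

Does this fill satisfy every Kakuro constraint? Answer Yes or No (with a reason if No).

Across: 7+2+1=10; 2+8+7=17. Down: 7+2=9; 2+8=10; 1+7=8. No digit repeats within any run.

Yes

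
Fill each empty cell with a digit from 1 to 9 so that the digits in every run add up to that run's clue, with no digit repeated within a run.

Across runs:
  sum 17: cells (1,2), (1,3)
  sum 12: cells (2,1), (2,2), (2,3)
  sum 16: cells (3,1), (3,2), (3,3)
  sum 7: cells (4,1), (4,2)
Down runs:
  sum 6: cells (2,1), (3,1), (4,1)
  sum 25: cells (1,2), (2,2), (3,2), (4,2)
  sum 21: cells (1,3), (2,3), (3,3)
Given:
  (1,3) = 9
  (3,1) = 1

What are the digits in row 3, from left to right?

1, 7, 8

17 in 2 cells must be {8,9}; 6 in 3 cells must be {1,2,3}.
(1,2) = 17 − 9 = 8 completes the 17 across.
Nothing is forced directly, so branch on (3,3), whose candidates are 7 or 8. If (3,3) = 7: that forces (2,3) = 5, after which (3,2) would have to be in {8} for the 16 across but in {1,2,3,4,5,6,7,9} for the 25 down — contradiction. So (3,3) = 8.
(2,3) = 21 − 17 = 4 completes the 21 down.
(3,2) = 16 − 9 = 7 completes the 16 across.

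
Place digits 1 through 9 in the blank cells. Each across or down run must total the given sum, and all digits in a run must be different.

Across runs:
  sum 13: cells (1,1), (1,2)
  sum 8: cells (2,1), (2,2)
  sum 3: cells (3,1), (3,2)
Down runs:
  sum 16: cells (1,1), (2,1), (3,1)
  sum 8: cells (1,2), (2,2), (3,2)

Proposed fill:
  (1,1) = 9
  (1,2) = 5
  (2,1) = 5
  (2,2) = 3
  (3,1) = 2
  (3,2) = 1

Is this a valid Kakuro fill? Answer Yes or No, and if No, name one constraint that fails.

No — the across run (1,1)–(1,2) sums to 14, not 13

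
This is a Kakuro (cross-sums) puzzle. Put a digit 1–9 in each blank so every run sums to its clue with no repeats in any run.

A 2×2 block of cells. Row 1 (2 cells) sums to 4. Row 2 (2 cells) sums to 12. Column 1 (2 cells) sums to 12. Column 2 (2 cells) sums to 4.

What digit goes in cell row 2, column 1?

9

4 in 2 cells must be {1,3}.
The 4 across and the 12 down share only 3, so (1,1) = 3.
(1,2) = 4 − 3 = 1 completes the 4 across.
(2,1) = 12 − 3 = 9 completes the 12 down.
(2,2) = 12 − 9 = 3 completes the 12 across.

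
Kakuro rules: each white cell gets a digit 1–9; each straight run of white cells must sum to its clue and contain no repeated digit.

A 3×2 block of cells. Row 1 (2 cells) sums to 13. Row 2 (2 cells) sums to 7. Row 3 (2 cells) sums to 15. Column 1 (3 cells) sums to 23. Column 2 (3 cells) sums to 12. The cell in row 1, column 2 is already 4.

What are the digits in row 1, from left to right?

9, 4

23 in 3 cells must be {6,8,9}.
(1,1) = 13 − 4 = 9 completes the 13 across.
Given what's placed, (2,1) must be 6 to fit the 7 across and 23 down.
(2,2) = 7 − 6 = 1 completes the 7 across.
(3,1) = 23 − 15 = 8 completes the 23 down.
(3,2) = 15 − 8 = 7 completes the 15 across.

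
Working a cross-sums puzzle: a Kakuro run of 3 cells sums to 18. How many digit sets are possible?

7

3 distinct digits from 1–9 sum between 6 and 24.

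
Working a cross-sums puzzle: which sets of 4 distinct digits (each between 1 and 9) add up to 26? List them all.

{2,7,8,9}; {3,6,8,9}; {4,5,8,9}; {4,6,7,9}; {5,6,7,8}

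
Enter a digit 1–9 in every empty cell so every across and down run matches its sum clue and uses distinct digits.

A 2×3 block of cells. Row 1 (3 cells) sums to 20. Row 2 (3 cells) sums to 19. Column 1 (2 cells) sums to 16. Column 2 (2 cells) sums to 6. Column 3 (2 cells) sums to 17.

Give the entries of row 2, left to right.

16 in 2 cells must be {7,9}; 17 in 2 cells must be {8,9}.
Nothing is forced directly, so branch on (1,2), whose candidates are 4 or 5. If (1,2) = 5: then (2,2) would have to be in {2,3,4,5,6,7,8,9} for the 19 across but in {1} for the 6 down — contradiction. So (1,2) = 4.
Given what's placed, (1,3) must be 9 to fit the 20 across and 17 down.
(2,2) = 6 − 4 = 2 completes the 6 down.
(2,3) = 17 − 9 = 8 completes the 17 down.
(1,1) = 20 − 13 = 7 completes the 20 across.
(2,1) = 19 − 10 = 9 completes the 19 across.

9, 2, 8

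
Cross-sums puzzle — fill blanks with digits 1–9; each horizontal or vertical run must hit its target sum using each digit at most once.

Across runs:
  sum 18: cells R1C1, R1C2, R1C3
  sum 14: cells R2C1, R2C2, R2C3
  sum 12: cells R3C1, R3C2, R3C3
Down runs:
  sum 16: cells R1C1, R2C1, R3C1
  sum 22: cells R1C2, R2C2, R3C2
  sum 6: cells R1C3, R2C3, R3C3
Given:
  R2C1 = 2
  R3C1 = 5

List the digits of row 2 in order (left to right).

2 9 3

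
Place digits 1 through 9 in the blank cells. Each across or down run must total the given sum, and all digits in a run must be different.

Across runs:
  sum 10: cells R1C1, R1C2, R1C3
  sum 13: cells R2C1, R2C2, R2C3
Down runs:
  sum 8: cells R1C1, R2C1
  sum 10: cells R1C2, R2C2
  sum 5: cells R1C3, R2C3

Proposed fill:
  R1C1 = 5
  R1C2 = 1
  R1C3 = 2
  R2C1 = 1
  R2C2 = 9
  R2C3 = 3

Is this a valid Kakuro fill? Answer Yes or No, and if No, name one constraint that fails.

No — the down run R1C1–R2C1 sums to 6, not 8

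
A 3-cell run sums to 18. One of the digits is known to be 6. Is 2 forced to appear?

Counterexample: {3,6,9} sums to 18 under that restriction without using 2.

No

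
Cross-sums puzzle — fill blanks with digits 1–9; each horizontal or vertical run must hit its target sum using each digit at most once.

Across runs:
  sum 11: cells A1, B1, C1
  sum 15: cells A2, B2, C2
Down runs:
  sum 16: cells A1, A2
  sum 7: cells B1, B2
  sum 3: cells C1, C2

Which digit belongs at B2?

4

16 in 2 cells must be {7,9}; 3 in 2 cells must be {1,2}.
The 11 across and the 16 down share only 7, so A1 = 7.
Given what's placed, C1 must be 1 to fit the 11 across and 3 down.
A2 = 16 − 7 = 9 completes the 16 down.
C2 = 3 − 1 = 2 completes the 3 down.
B1 = 11 − 8 = 3 completes the 11 across.
B2 = 15 − 11 = 4 completes the 15 across.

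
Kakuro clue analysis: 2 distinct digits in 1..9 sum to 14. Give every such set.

2 distinct digits from 1–9 sum between 3 and 17.

{5,9}; {6,8}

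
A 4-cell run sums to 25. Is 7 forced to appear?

No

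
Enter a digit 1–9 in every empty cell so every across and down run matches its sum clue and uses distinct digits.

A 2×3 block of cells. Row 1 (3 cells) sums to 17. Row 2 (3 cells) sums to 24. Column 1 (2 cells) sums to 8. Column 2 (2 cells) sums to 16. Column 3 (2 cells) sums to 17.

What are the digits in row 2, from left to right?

24 in 3 cells must be {7,8,9}; 16 in 2 cells must be {7,9}; 17 in 2 cells must be {8,9}.
The 24 across and the 8 down share only 7, so (2,1) = 7.
Given what's placed, (2,2) must be 9 to fit the 24 across and 16 down.
(2,3) = 24 − 16 = 8 completes the 24 across.
(1,1) = 8 − 7 = 1 completes the 8 down.
(1,2) = 16 − 9 = 7 completes the 16 down.
(1,3) = 17 − 8 = 9 completes the 17 across.

7 9 8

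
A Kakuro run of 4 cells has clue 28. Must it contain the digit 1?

Counterexample: {4,7,8,9} sums to 28 without using 1.

No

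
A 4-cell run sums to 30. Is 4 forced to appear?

The only way to make 30 from 4 distinct digits is {6,7,8,9}, which does not contain 4.

No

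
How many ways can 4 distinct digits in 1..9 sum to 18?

4 distinct digits from 1–9 sum between 10 and 30.

11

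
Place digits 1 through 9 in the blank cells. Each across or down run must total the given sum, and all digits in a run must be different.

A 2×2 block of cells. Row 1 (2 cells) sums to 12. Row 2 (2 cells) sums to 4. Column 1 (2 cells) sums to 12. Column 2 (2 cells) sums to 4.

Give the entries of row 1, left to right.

4 in 2 cells must be {1,3}.
The 12 across and the 4 down share only 3, so (1,2) = 3.
The 4 across and the 12 down share only 3, so (2,1) = 3.
(2,2) = 4 − 3 = 1 completes the 4 across.
(1,1) = 12 − 3 = 9 completes the 12 across.

9, 3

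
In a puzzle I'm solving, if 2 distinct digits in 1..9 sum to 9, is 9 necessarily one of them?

No

Counterexample: {1,8} sums to 9 without using 9.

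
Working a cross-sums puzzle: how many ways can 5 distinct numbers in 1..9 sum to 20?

6

5 distinct digits from 1–9 sum between 15 and 35.
Enumerating: {1,2,3,5,9}, {1,2,3,6,8}, {1,2,4,5,8}, {1,2,4,6,7}, {1,3,4,5,7}, {2,3,4,5,6}.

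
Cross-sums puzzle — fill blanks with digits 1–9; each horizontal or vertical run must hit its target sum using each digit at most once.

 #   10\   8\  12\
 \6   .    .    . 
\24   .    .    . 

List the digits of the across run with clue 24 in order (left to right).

8 7 9

6 in 3 cells must be {1,2,3}; 24 in 3 cells must be {7,8,9}.
The 6 across and the 12 down share only 3, so R1C3 = 3.
The 24 across and the 8 down share only 7, so R2C2 = 7.
R2C3 = 12 − 3 = 9 completes the 12 down.
R1C2 = 8 − 7 = 1 completes the 8 down.
R2C1 = 24 − 16 = 8 completes the 24 across.
R1C1 = 6 − 4 = 2 completes the 6 across.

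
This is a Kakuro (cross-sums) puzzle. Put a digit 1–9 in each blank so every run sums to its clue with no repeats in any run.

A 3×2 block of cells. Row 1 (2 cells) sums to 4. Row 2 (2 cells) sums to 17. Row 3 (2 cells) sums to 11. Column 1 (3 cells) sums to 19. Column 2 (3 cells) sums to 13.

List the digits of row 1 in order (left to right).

3, 1

4 in 2 cells must be {1,3}; 17 in 2 cells must be {8,9}.
The 4 across and the 19 down share only 3, so (1,1) = 3.
(1,2) = 4 − 3 = 1 completes the 4 across.
Given what's placed, (2,1) must be 9 to fit the 17 across and 19 down.
(2,2) = 17 − 9 = 8 completes the 17 across.
(3,1) = 19 − 12 = 7 completes the 19 down.
(3,2) = 11 − 7 = 4 completes the 11 across.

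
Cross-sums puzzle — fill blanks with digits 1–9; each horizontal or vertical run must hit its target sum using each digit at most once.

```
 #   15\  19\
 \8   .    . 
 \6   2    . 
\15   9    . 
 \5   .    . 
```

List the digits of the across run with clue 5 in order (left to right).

R2C2 = 6 − 2 = 4 completes the 6 across.
R3C2 = 15 − 9 = 6 completes the 15 across.
No cell is forced outright now. R1C1 can only be 1 or 3 (the digits allowed by both its 8 across and its 15 down). If R1C1 = 3: then R1C2 would have to be in {5} for the 8 across but in {1,2,7,8} for the 19 down — contradiction. So R1C1 = 1.
R1C2 = 8 − 1 = 7 completes the 8 across.
R4C1 = 15 − 12 = 3 completes the 15 down.
R4C2 = 5 − 3 = 2 completes the 5 across.

3 2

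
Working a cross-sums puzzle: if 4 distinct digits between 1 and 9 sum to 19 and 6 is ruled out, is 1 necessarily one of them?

No

Counterexample: {2,3,5,9} sums to 19 under that restriction without using 1.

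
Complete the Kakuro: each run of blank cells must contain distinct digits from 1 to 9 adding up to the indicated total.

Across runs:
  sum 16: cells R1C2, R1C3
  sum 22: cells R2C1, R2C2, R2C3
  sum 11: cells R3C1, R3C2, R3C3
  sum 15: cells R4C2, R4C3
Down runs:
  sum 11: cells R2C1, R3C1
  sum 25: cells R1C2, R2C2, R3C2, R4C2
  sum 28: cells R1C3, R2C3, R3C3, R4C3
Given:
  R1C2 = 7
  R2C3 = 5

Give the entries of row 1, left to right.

16 in 2 cells must be {7,9}.
R1C3 = 16 − 7 = 9 completes the 16 across.

7, 9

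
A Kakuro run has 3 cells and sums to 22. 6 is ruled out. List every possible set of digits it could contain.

{5,8,9}

3 distinct digits from 1–9 sum between 6 and 24.
Dropping sets that contain 6.
Only one set works: {5,8,9}.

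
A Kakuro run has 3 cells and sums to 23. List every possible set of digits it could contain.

{6,8,9}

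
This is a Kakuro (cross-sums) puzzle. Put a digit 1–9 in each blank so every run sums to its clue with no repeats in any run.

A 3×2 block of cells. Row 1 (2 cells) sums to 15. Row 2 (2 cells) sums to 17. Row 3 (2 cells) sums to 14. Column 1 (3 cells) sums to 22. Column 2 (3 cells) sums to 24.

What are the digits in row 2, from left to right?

9 8

17 in 2 cells must be {8,9}; 24 in 3 cells must be {7,8,9}.
Nothing is forced directly, so branch on (2,1), whose candidates are 8 or 9. If (2,1) = 8: that forces (1,1) = 9, after which (1,2) would have to be in {6} for the 15 across but in {7,8,9} for the 24 down — contradiction. So (2,1) = 9.
(2,2) = 17 − 9 = 8 completes the 17 across.
Given what's placed, (3,2) must be 9 to fit the 14 across and 24 down.
(1,2) = 24 − 17 = 7 completes the 24 down.
(3,1) = 14 − 9 = 5 completes the 14 across.
(1,1) = 15 − 7 = 8 completes the 15 across.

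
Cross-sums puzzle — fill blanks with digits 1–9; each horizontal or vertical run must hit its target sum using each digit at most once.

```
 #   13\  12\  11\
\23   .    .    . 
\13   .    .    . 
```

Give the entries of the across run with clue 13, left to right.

7, 4, 2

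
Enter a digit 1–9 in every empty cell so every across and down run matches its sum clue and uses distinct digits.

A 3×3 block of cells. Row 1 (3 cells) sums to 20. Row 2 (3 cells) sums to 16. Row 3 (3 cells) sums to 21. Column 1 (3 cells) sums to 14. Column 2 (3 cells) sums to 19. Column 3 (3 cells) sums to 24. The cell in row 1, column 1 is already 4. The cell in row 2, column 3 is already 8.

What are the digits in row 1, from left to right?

24 in 3 cells must be {7,8,9}.
Nothing is forced directly, so branch on (1,2), whose candidates are 7 or 9. If (1,2) = 7: that forces (1,3) = 9, (2,2) = 3, (3,2) = 9, (3,3) = 7, after which (2,1) would have to be in {5} for the 16 across but in {1,2,3,7,8,9} for the 14 down — contradiction. So (1,2) = 9.
(1,3) = 20 − 13 = 7 completes the 20 across.
(3,3) = 24 − 15 = 9 completes the 24 down.
No cell is forced outright now. (3,1) can only be 7 or 8 (the digits allowed by both its 21 across and its 14 down). If (3,1) = 7: that forces (2,1) = 3, after which (2,2) would have to be in {5} for the 16 across but in {2,3,4,6,7,8} for the 19 down — contradiction. So (3,1) = 8.
(2,1) = 14 − 12 = 2 completes the 14 down.
(2,2) = 16 − 10 = 6 completes the 16 across.
(3,2) = 21 − 17 = 4 completes the 21 across.

4 9 7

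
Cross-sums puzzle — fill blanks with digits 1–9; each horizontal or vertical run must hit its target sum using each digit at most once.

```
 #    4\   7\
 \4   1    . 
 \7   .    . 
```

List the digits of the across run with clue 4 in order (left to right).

1 3

4 in 2 cells must be {1,3}.
R1C2 = 4 − 1 = 3 completes the 4 across.
R2C1 = 4 − 1 = 3 completes the 4 down.
R2C2 = 7 − 3 = 4 completes the 7 across.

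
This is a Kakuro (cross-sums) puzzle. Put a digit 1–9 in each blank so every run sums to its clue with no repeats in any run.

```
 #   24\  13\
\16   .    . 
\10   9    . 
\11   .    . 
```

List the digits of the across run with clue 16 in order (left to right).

7 9

16 in 2 cells must be {7,9}; 24 in 3 cells must be {7,8,9}.
Given what's placed, R1C1 must be 7 to fit the 16 across and 24 down.
R1C2 = 16 − 7 = 9 completes the 16 across.
R2C2 = 10 − 9 = 1 completes the 10 across.
R3C1 = 24 − 16 = 8 completes the 24 down.
R3C2 = 11 − 8 = 3 completes the 11 across.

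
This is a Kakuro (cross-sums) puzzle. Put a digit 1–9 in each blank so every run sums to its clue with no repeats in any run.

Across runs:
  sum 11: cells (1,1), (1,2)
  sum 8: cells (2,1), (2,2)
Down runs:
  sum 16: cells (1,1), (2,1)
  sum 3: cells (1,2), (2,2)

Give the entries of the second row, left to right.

7 1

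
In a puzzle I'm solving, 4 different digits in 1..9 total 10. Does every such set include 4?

The only way to make 10 from 4 distinct digits is {1,2,3,4}, which contains 4.

Yes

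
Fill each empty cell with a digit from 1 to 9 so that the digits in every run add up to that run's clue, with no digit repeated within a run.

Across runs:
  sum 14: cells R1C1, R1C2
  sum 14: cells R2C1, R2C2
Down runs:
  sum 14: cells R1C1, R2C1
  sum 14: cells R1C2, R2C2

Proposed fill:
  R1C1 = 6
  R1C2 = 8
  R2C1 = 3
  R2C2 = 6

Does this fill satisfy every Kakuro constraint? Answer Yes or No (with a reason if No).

No — the down run R1C1–R2C1 sums to 9, not 14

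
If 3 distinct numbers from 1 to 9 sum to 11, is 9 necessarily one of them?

No

Counterexample: {1,2,8} sums to 11 without using 9.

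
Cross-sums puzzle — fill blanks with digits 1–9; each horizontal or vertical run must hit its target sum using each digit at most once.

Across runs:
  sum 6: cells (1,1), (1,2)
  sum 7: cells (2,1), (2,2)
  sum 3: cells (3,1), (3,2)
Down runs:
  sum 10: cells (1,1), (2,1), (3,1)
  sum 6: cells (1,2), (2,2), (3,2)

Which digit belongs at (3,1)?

1

3 in 2 cells must be {1,2}; 6 in 3 cells must be {1,2,3}.
Nothing is forced directly, so branch on (1,2), whose candidates are 1 or 2. If (1,2) = 2: that forces (1,1) = 4, (3,1) = 1, after which (3,2) would have to be in {2} for the 3 across but in {1,3} for the 6 down — contradiction. So (1,2) = 1.
(1,1) = 6 − 1 = 5 completes the 6 across.
Given what's placed, (3,2) must be 2 to fit the 3 across and 6 down.
(2,2) = 6 − 3 = 3 completes the 6 down.
(3,1) = 3 − 2 = 1 completes the 3 across.
(2,1) = 7 − 3 = 4 completes the 7 across.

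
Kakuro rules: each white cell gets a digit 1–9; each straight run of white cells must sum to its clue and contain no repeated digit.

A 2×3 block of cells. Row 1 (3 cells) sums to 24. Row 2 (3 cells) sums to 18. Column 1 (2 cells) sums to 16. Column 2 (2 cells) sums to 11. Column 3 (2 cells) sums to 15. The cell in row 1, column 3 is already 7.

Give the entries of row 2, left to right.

7 3 8

24 in 3 cells must be {7,8,9}; 16 in 2 cells must be {7,9}.
Given what's placed, (1,1) must be 9 to fit the 24 across and 16 down.
(1,2) = 24 − 16 = 8 completes the 24 across.
(2,1) = 16 − 9 = 7 completes the 16 down.
(2,2) = 11 − 8 = 3 completes the 11 down.
(2,3) = 18 − 10 = 8 completes the 18 across.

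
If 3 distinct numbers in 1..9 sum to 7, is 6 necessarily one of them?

The only way to make 7 from 3 distinct digits is {1,2,4}, which does not contain 6.

No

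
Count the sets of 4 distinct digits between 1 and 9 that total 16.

8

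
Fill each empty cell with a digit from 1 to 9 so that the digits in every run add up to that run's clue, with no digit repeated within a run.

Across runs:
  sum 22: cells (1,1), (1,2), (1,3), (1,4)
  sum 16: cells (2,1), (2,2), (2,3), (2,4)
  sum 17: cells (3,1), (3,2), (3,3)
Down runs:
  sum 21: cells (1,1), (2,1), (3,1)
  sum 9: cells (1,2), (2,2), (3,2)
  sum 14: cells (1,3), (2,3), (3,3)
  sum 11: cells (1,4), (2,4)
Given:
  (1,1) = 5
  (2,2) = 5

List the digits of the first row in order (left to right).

5 3 6 8

(2,1) = 7: the only remaining digit allowed by both the 16 across and the 21 down.
Given what's placed, (2,4) must be 3 to fit the 16 across and 11 down.
(3,1) = 21 − 12 = 9 completes the 21 down.
(1,4) = 11 − 3 = 8 completes the 11 down.
(2,3) = 16 − 15 = 1 completes the 16 across.
(1,2) = 3: the only remaining digit allowed by both the 22 across and the 9 down.
(1,3) = 22 − 16 = 6 completes the 22 across.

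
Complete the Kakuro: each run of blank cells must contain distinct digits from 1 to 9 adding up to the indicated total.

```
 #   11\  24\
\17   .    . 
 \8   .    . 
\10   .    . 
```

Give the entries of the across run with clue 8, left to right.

1, 7

17 in 2 cells must be {8,9}; 24 in 3 cells must be {7,8,9}.
The 17 across and the 11 down share only 8, so R1C1 = 8.
R1C2 = 17 − 8 = 9 completes the 17 across.
Given what's placed, R2C2 must be 7 to fit the 8 across and 24 down.
R3C2 = 24 − 16 = 8 completes the 24 down.
R2C1 = 8 − 7 = 1 completes the 8 across.
R3C1 = 10 − 8 = 2 completes the 10 across.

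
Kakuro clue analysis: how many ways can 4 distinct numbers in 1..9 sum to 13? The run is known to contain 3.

2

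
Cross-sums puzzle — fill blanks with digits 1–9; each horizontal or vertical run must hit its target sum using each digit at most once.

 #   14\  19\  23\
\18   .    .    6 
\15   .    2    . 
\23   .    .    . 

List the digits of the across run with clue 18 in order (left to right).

23 in 3 cells must be {6,8,9}.
No cell is forced outright now. R2C3 can only be 8 or 9 (the digits allowed by both its 15 across and its 23 down). If R2C3 = 9: that forces R2C1 = 4, R3C3 = 8, R3C1 = 9, after which R3C2 would have to be in {6} for the 23 across but in {8,9} for the 19 down — contradiction. So R2C3 = 8.
R2C1 = 15 − 10 = 5 completes the 15 across.
R3C3 = 23 − 14 = 9 completes the 23 down.
R3C2 = 8: the only remaining digit allowed by both the 23 across and the 19 down.
R1C2 = 19 − 10 = 9 completes the 19 down.
R3C1 = 23 − 17 = 6 completes the 23 across.
R1C1 = 18 − 15 = 3 completes the 18 across.

3, 9, 6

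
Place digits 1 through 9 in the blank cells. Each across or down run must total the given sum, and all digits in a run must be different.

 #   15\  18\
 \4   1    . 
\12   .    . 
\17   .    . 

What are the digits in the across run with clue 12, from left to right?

4 in 2 cells must be {1,3}; 17 in 2 cells must be {8,9}.
R1C2 = 4 − 1 = 3 completes the 4 across.
Nothing is forced directly, so branch on R3C1, whose candidates are 8 or 9. If R3C1 = 8: then R2C1 would have to be in {3,4,5,7,8,9} for the 12 across but in {6} for the 15 down — contradiction. So R3C1 = 9.
R2C1 = 15 − 10 = 5 completes the 15 down.
R2C2 = 12 − 5 = 7 completes the 12 across.
R3C2 = 17 − 9 = 8 completes the 17 across.

5, 7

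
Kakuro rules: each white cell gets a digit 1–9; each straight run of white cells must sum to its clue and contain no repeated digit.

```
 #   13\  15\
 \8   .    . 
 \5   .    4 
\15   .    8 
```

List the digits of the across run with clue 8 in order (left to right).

5 3

R1C2 = 15 − 12 = 3 completes the 15 down.
R2C1 = 5 − 4 = 1 completes the 5 across.
R3C1 = 15 − 8 = 7 completes the 15 across.
R1C1 = 8 − 3 = 5 completes the 8 across.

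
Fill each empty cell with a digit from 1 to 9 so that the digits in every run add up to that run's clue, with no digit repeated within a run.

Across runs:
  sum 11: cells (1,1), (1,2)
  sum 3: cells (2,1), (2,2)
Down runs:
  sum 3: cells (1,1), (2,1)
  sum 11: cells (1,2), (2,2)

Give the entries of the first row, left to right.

3 in 2 cells must be {1,2}.
The 11 across and the 3 down share only 2, so (1,1) = 2.
(1,2) = 11 − 2 = 9 completes the 11 across.
(2,1) = 3 − 2 = 1 completes the 3 down.
(2,2) = 3 − 1 = 2 completes the 3 across.

2, 9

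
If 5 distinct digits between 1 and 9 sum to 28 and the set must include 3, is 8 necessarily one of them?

No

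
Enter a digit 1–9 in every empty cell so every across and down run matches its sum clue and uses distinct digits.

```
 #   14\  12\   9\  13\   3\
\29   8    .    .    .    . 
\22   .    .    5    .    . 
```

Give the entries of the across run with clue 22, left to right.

6 3 5 7 1

3 in 2 cells must be {1,2}.
R1C3 = 9 − 5 = 4 completes the 9 down.
R2C1 = 14 − 8 = 6 completes the 14 down.
Nothing is forced directly, so branch on R2C4, whose candidates are 7 or 8. If R2C4 = 8: that forces R1C4 = 5, after which R1C5 would have to be in {3,9} for the 29 across but in {1,2} for the 3 down — contradiction. So R2C4 = 7.
R1C4 = 13 − 7 = 6 completes the 13 down.
Given what's placed, R1C5 must be 2 to fit the 29 across and 3 down.
Given what's placed, R2C2 must be 3 to fit the 22 across and 12 down.
R2C5 = 22 − 21 = 1 completes the 22 across.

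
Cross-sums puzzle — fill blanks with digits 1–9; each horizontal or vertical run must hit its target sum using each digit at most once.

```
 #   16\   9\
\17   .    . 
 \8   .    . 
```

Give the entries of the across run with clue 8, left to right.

7 1

17 in 2 cells must be {8,9}; 16 in 2 cells must be {7,9}.
The 17 across and the 16 down share only 9, so R1C1 = 9.
R1C2 = 17 − 9 = 8 completes the 17 across.
R2C1 = 16 − 9 = 7 completes the 16 down.
R2C2 = 8 − 7 = 1 completes the 8 across.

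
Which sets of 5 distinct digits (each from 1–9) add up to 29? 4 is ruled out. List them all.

{1,5,6,8,9}; {2,3,7,8,9}; {2,5,6,7,9}; {3,5,6,7,8}

5 distinct digits from 1–9 sum between 15 and 35.
Dropping sets that contain 4.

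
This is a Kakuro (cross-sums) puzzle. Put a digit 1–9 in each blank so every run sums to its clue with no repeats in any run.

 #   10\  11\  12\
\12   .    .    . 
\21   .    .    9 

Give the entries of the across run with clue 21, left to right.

R1C3 = 12 − 9 = 3 completes the 12 down.
No cell is forced outright now. R2C1 can only be 4 or 7 or 8 (the digits allowed by both its 21 across and its 10 down). If R2C1 = 4: then R1C1 would have to be in {1,2,4,5,7,8} for the 12 across but in {6} for the 10 down — contradiction. If R2C1 = 7: then R1C1 would have to be in {1,2,4,5,7,8} for the 12 across but in {3} for the 10 down — contradiction. So R2C1 = 8.
R1C1 = 10 − 8 = 2 completes the 10 down.
R1C2 = 12 − 5 = 7 completes the 12 across.
R2C2 = 21 − 17 = 4 completes the 21 across.

8, 4, 9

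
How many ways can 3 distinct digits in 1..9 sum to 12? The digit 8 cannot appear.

3 distinct digits from 1–9 sum between 6 and 24.
Dropping sets that contain 8.
Enumerating: {1,2,9}, {1,4,7}, {1,5,6}, {2,3,7}, {2,4,6}, {3,4,5}.

6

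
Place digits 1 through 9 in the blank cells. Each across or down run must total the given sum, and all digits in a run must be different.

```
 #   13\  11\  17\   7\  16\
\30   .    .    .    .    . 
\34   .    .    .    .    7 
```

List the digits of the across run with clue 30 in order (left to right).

34 in 5 cells must be {4,6,7,8,9}; 17 in 2 cells must be {8,9}; 16 in 2 cells must be {7,9}.
R1C5 = 16 − 7 = 9 completes the 16 down.
Given what's placed, R1C3 must be 8 to fit the 30 across and 17 down.
R2C3 = 17 − 8 = 9 completes the 17 down.
No cell is forced outright now. R2C1 can only be 4 or 6 or 8 (the digits allowed by both its 34 across and its 13 down). If R2C1 = 4: then R1C1 would have to be in {1,2,3,4,5,6,7} for the 30 across but in {9} for the 13 down — contradiction. If R2C1 = 6: that forces R1C1 = 7, R2C4 = 4, after which R1C4 would have to be in {1,2,4,5} for the 30 across but in {3} for the 7 down — contradiction. So R2C1 = 8.
R1C1 = 13 − 8 = 5 completes the 13 down.
Nothing is forced directly, so branch on R2C2, whose candidates are 4 or 6. If R2C2 = 6: then R1C2 would have to be in {1,2,6,7} for the 30 across but in {5} for the 11 down — contradiction. So R2C2 = 4.
R1C2 = 11 − 4 = 7 completes the 11 down.
R1C4 = 30 − 29 = 1 completes the 30 across.

5 7 8 1 9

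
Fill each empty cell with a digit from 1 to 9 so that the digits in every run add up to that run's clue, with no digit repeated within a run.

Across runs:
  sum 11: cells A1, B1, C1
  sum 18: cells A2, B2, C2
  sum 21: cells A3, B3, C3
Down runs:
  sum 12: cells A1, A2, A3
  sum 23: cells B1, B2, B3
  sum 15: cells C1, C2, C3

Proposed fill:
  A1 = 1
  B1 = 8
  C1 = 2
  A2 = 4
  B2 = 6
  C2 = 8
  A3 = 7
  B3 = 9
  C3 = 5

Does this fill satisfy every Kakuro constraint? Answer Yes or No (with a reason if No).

Across: 1+8+2=11; 4+6+8=18; 7+9+5=21. Down: 1+4+7=12; 8+6+9=23; 2+8+5=15. No digit repeats within any run.

Yes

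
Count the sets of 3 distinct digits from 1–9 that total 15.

3 distinct digits from 1–9 sum between 6 and 24.

8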